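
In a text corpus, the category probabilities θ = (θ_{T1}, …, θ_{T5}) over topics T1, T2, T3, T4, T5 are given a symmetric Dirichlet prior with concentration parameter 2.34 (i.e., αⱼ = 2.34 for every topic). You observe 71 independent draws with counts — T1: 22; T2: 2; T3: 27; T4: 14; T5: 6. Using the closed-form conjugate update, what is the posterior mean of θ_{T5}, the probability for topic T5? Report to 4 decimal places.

The Dirichlet prior is conjugate to the Multinomial likelihood: each posterior αⱼ = prior αⱼ + observed count nⱼ.
Posterior concentration: (24.34, 4.34, 29.34, 16.34, 8.34), total = 82.70.
E[θ_{T5}|data] = α_{T5}/Σα = 8.34/82.70 = 0.1008.

0.1008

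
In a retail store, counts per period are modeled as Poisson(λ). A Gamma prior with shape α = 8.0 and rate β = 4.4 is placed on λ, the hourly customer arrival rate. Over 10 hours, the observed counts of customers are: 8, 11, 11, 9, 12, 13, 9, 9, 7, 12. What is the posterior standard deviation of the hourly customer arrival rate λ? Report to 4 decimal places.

0.7250

With a Gamma(shape α, rate β) prior, the Poisson likelihood is conjugate: the posterior is Gamma(α + ΣXᵢ, β + n).
Sum of counts S = 101 over n = 10 hours.
Posterior: Gamma(α+S, β+n) = Gamma(8.0+101, 4.4+10) = Gamma(109.0, 14.4).
SD = √α/β = √109.0/14.4 = 0.7250.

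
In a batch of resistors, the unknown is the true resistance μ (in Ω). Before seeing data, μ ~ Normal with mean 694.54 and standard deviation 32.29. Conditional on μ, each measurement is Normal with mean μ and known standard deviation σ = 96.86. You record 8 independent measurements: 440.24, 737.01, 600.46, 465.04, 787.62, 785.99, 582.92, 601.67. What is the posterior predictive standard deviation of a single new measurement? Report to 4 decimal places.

99.6684

For Normal data with known variance σ², a Normal(μ₀, σ₀²) prior on μ is conjugate. Posterior precision = 1/σ₀² + n/σ²; posterior mean is the precision-weighted average of μ₀ and x̄.
σ₀² = 32.29² = 1042.6441, σ² = 96.86² = 9381.8596; σ² + n·σ₀² = 9381.8596 + 8·1042.6441 = 17723.0124.
Posterior precision = 1/σ₀² + n/σ² = 1/1042.6441 + 8/9381.8596 = (σ² + n·σ₀²)/(σ₀²σ²) = 17723.0124/(1042.6441·9381.8596); posterior variance σₙ² = σ₀²σ²/(σ² + n·σ₀²) = 1042.6441·9381.8596/17723.0124 = 551.934419.
Predictive variance for one new observation = σₙ² + σ² = 1042.6441·9381.8596/17723.0124 + 9381.8596 = σ²·(σ₀² + 17723.0124)/17723.0124 = 9381.8596·18765.6565/17723.0124 = 9933.794019; SD = √(9381.8596·18765.6565/17723.0124) = 99.6684.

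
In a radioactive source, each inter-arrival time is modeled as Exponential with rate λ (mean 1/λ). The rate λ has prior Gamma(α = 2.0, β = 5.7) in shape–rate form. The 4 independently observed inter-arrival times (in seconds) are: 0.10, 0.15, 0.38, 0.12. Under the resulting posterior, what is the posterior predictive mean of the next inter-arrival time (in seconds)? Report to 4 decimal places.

1.2900

With a Gamma(shape α, rate β) prior on the exponential rate λ, the posterior after n observations with total T = Σxᵢ is Gamma(α+n, β+T).
Sum of observations T = 0.75 seconds; n = 4.
Posterior: Gamma(2.0+4, 5.7+0.75) = Gamma(6.0, 6.45).
The predictive distribution for the next observation is Lomax; its mean is β/(α−1) = 6.45/5.0 = 1.2900.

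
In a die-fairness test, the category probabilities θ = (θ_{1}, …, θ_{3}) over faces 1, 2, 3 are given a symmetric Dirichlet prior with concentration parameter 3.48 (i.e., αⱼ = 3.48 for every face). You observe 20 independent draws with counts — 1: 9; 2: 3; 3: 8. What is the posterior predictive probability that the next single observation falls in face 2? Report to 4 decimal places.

0.2129

The Dirichlet prior is conjugate to the Multinomial likelihood: each posterior αⱼ = prior αⱼ + observed count nⱼ.
Posterior concentration: (12.48, 6.48, 11.48), total = 30.44.
P(next = 2 | data) = α_{2}/Σα = 0.2129.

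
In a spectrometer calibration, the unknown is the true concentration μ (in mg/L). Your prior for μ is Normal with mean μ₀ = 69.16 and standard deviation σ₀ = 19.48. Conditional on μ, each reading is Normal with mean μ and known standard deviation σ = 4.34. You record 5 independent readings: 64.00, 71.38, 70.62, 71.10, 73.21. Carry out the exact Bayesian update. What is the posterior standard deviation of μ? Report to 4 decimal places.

For Normal data with known variance σ², a Normal(μ₀, σ₀²) prior on μ is conjugate. Posterior precision = 1/σ₀² + n/σ²; posterior mean is the precision-weighted average of μ₀ and x̄.
σ₀² = 19.48² = 379.4704, σ² = 4.34² = 18.8356; σ² + n·σ₀² = 18.8356 + 5·379.4704 = 1916.1876.
Posterior precision = 1/σ₀² + n/σ² = 1/379.4704 + 5/18.8356 = (σ² + n·σ₀²)/(σ₀²σ²) = 1916.1876/(379.4704·18.8356); posterior variance σₙ² = σ₀²σ²/(σ² + n·σ₀²) = 379.4704·18.8356/1916.1876 = 3.730090.
Posterior SD = √σₙ² = √(379.4704·18.8356/1916.1876) = 1.9313.

1.9313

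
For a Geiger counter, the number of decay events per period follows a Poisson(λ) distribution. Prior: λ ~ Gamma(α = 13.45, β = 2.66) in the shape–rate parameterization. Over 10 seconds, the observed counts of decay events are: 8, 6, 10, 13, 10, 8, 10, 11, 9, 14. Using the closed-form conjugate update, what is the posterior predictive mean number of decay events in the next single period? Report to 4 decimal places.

With a Gamma(shape α, rate β) prior, the Poisson likelihood is conjugate: the posterior is Gamma(α + ΣXᵢ, β + n).
Sum of counts S = 99 over n = 10 seconds.
Posterior: Gamma(α+S, β+n) = Gamma(13.45+99, 2.66+10) = Gamma(112.45, 12.66).
The predictive distribution for one future period is NegBinom with mean α/β = 8.8823.

8.8823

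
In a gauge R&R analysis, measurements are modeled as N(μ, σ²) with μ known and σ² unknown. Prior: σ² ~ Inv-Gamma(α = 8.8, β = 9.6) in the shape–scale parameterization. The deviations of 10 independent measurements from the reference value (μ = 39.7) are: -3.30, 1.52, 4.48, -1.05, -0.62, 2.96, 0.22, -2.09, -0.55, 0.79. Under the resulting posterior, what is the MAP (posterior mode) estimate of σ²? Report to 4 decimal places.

With known mean μ and an Inverse-Gamma(α, β) prior on σ², the Normal likelihood is conjugate: posterior is Inv-Gamma(α + n/2, β + Σ(xᵢ−μ)²/2).
Σ(xᵢ−μ)² = (-3.30)² + (1.52)² + (4.48)² + (-1.05)² + (-0.62)² + (2.96)² + (0.22)² + (-2.09)² + (-0.55)² + (0.79)² = 48.8624.
Posterior: Inv-Gamma(8.8 + 10/2, 9.6 + 48.8624/2) = Inv-Gamma(13.80, 34.03120).
Mode = β/(α+1) = 34.03120/14.80 = 2.2994.

2.2994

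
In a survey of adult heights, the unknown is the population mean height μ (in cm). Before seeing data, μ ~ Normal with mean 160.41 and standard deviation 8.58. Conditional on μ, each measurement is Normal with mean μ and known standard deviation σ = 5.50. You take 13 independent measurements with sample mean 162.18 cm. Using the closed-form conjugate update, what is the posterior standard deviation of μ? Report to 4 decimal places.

1.5019

For Normal data with known variance σ², a Normal(μ₀, σ₀²) prior on μ is conjugate. Posterior precision = 1/σ₀² + n/σ²; posterior mean is the precision-weighted average of μ₀ and x̄.
σ₀² = 8.58² = 73.6164, σ² = 5.50² = 30.25; σ² + n·σ₀² = 30.25 + 13·73.6164 = 987.2632.
Posterior precision = 1/σ₀² + n/σ² = 1/73.6164 + 13/30.25 = (σ² + n·σ₀²)/(σ₀²σ²) = 987.2632/(73.6164·30.25); posterior variance σₙ² = σ₀²σ²/(σ² + n·σ₀²) = 73.6164·30.25/987.2632 = 2.255626.
Posterior SD = √σₙ² = √(73.6164·30.25/987.2632) = 1.5019.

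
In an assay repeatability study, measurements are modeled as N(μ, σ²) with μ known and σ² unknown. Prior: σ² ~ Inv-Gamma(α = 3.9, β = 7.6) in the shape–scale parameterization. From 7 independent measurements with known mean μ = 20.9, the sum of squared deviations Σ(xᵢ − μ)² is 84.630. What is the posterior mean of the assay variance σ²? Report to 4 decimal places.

7.7992

With known mean μ and an Inverse-Gamma(α, β) prior on σ², the Normal likelihood is conjugate: posterior is Inv-Gamma(α + n/2, β + Σ(xᵢ−μ)²/2).
Posterior: Inv-Gamma(3.9 + 7/2, 7.6 + 84.630/2) = Inv-Gamma(7.40, 49.9150).
E[σ²|data] = β/(α−1) = 49.9150/6.40 = 7.7992.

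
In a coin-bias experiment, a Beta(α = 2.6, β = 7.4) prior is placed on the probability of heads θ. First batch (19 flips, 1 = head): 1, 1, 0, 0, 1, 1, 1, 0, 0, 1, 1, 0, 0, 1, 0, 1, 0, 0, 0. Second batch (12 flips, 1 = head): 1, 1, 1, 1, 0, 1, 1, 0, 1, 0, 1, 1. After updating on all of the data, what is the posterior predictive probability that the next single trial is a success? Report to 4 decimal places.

The Beta prior is conjugate to a Binomial/Bernoulli likelihood; the update adds successes to α and failures to β.
After batch 1: Beta(2.6+9, 7.4+10) = Beta(11.6, 17.4).
After batch 2: Beta(11.6+9, 17.4+3) = Beta(20.6, 20.4).
For a single future Bernoulli trial, P(success | data) = α/(α+β) = 0.5024.

0.5024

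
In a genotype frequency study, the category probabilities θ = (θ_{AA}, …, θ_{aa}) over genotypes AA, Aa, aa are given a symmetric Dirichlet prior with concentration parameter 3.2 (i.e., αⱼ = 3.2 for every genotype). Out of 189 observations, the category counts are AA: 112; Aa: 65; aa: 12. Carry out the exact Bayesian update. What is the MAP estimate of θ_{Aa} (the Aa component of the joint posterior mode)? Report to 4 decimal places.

The Dirichlet prior is conjugate to the Multinomial likelihood: each posterior αⱼ = prior αⱼ + observed count nⱼ.
Posterior concentration: (115.2, 68.2, 15.2), total = 198.6.
Joint mode component: (α_{Aa}−1)/(Σα−K) = 67.2/195.6 = 0.3436.

0.3436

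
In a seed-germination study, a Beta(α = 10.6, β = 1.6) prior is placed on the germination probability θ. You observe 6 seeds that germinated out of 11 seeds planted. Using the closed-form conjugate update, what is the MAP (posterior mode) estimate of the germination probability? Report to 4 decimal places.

0.7358

The Beta prior is conjugate to a Binomial/Bernoulli likelihood; the update adds successes to α and failures to β.
Posterior: Beta(α+k, β+n−k) = Beta(10.6+6, 1.6+5) = Beta(16.6, 6.6).
Mode of Beta(a,b) for a,b>1 is (a−1)/(a+b−2) = 15.6/21.2 = 0.7358.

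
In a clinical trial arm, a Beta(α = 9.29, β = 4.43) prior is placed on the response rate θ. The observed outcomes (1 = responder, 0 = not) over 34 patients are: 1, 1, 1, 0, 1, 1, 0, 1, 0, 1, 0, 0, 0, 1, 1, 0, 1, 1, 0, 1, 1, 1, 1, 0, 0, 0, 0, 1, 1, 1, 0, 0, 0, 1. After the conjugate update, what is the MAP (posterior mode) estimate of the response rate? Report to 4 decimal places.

0.5969

The Beta prior is conjugate to a Binomial/Bernoulli likelihood; the update adds successes to α and failures to β.
Posterior: Beta(α+k, β+n−k) = Beta(9.29+19, 4.43+15) = Beta(28.29, 19.43).
Mode of Beta(a,b) for a,b>1 is (a−1)/(a+b−2) = 27.29/45.72 = 0.5969.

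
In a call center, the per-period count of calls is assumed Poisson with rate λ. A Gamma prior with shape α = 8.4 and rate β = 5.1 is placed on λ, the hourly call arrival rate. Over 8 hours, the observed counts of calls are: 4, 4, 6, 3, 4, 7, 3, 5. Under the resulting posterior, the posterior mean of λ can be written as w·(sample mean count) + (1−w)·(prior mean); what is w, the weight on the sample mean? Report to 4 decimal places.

With a Gamma(shape α, rate β) prior, the Poisson likelihood is conjugate: the posterior is Gamma(α + ΣXᵢ, β + n).
Posterior mean = (α₀+S)/(β₀+n) = [n/(β₀+n)]·(S/n) + [β₀/(β₀+n)]·(α₀/β₀), so only n and β₀ enter the weight.
Weight on data w = n/(β₀+n) = 8/(5.1+8) = 8/13.1 = 0.6107.

0.6107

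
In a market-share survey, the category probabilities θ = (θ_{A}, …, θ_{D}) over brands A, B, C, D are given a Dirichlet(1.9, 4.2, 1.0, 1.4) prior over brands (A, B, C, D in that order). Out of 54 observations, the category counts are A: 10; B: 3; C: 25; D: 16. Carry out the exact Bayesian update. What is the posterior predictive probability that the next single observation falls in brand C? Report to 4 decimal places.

0.4160

The Dirichlet prior is conjugate to the Multinomial likelihood: each posterior αⱼ = prior αⱼ + observed count nⱼ.
Posterior concentration: (11.9, 7.2, 26.0, 17.4), total = 62.5.
P(next = C | data) = α_{C}/Σα = 0.4160.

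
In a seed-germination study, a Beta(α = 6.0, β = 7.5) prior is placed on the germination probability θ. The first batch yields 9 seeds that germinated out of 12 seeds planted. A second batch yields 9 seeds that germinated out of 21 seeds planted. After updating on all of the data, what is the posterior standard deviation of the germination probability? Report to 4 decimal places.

0.0725

The Beta prior is conjugate to a Binomial/Bernoulli likelihood; the update adds successes to α and failures to β.
After batch 1: Beta(6.0+9, 7.5+3) = Beta(15.0, 10.5).
After batch 2: Beta(15.0+9, 10.5+12) = Beta(24.0, 22.5).
Var = αβ/((α+β)²(α+β+1)) = 24.0·22.5/(46.5²·47.5) = 0.00525768; SD = √0.00525768 = 0.0725.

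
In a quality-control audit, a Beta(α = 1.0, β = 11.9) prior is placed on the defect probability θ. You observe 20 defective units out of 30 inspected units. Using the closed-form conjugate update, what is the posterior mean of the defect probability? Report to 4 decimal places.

0.4895

The Beta prior is conjugate to a Binomial/Bernoulli likelihood; the update adds successes to α and failures to β.
Posterior: Beta(α+k, β+n−k) = Beta(1.0+20, 11.9+10) = Beta(21.0, 21.9).
Posterior mean = α/(α+β) = 21.0/42.9 = 0.4895.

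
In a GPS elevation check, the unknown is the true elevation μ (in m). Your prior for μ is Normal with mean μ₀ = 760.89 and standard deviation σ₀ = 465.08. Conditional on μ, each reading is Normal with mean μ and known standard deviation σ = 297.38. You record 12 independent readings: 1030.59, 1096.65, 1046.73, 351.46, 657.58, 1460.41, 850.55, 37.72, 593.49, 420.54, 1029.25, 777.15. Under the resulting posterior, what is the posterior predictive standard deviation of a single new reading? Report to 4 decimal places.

For Normal data with known variance σ², a Normal(μ₀, σ₀²) prior on μ is conjugate. Posterior precision = 1/σ₀² + n/σ²; posterior mean is the precision-weighted average of μ₀ and x̄.
σ₀² = 465.08² = 216299.4064, σ² = 297.38² = 88434.8644; σ² + n·σ₀² = 88434.8644 + 12·216299.4064 = 2684027.7412.
Posterior precision = 1/σ₀² + n/σ² = 1/216299.4064 + 12/88434.8644 = (σ² + n·σ₀²)/(σ₀²σ²) = 2684027.7412/(216299.4064·88434.8644); posterior variance σₙ² = σ₀²σ²/(σ² + n·σ₀²) = 216299.4064·88434.8644/2684027.7412 = 7126.755205.
Predictive variance for one new observation = σₙ² + σ² = 216299.4064·88434.8644/2684027.7412 + 88434.8644 = σ²·(σ₀² + 2684027.7412)/2684027.7412 = 88434.8644·2900327.1476/2684027.7412 = 95561.619605; SD = √(88434.8644·2900327.1476/2684027.7412) = 309.1304.

309.1304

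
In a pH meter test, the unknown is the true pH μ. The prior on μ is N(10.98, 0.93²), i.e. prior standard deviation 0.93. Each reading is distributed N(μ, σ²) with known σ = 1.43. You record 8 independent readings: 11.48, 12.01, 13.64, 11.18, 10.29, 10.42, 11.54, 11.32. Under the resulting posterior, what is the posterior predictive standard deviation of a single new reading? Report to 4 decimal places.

1.4974

For Normal data with known variance σ², a Normal(μ₀, σ₀²) prior on μ is conjugate. Posterior precision = 1/σ₀² + n/σ²; posterior mean is the precision-weighted average of μ₀ and x̄.
σ₀² = 0.93² = 0.8649, σ² = 1.43² = 2.0449; σ² + n·σ₀² = 2.0449 + 8·0.8649 = 8.9641.
Posterior precision = 1/σ₀² + n/σ² = 1/0.8649 + 8/2.0449 = (σ² + n·σ₀²)/(σ₀²σ²) = 8.9641/(0.8649·2.0449); posterior variance σₙ² = σ₀²σ²/(σ² + n·σ₀²) = 0.8649·2.0449/8.9641 = 0.197302.
Predictive variance for one new observation = σₙ² + σ² = 0.8649·2.0449/8.9641 + 2.0449 = σ²·(σ₀² + 8.9641)/8.9641 = 2.0449·9.829/8.9641 = 2.242202; SD = √(2.0449·9.829/8.9641) = 1.4974.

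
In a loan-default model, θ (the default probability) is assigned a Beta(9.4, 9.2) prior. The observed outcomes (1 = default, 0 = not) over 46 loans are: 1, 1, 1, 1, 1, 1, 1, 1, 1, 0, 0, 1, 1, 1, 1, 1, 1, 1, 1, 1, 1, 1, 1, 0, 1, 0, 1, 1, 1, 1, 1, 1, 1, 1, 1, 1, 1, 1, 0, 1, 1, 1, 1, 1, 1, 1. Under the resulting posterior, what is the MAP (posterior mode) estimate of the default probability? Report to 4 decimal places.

0.7891

The Beta prior is conjugate to a Binomial/Bernoulli likelihood; the update adds successes to α and failures to β.
Posterior: Beta(α+k, β+n−k) = Beta(9.4+41, 9.2+5) = Beta(50.4, 14.2).
Mode of Beta(a,b) for a,b>1 is (a−1)/(a+b−2) = 49.4/62.6 = 0.7891.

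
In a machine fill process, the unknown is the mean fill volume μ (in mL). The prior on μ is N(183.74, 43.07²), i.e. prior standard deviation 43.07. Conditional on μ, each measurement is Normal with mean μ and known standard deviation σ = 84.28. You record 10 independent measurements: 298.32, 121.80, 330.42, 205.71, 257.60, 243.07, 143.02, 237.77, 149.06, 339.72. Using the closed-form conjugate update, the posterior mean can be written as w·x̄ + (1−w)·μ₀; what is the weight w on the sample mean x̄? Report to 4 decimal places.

0.7231

For Normal data with known variance σ², a Normal(μ₀, σ₀²) prior on μ is conjugate. Posterior precision = 1/σ₀² + n/σ²; posterior mean is the precision-weighted average of μ₀ and x̄.
σ₀² = 43.07² = 1855.0249, σ² = 84.28² = 7103.1184. Prior precision 1/σ₀² = 1/1855.0249; data precision n/σ² = 10/7103.1184.
w = (n/σ²)/(1/σ₀² + n/σ²) = n·σ₀²/(σ² + n·σ₀²) = 10·1855.0249/(7103.1184 + 10·1855.0249) = 18550.249/25653.3674 = 0.7231.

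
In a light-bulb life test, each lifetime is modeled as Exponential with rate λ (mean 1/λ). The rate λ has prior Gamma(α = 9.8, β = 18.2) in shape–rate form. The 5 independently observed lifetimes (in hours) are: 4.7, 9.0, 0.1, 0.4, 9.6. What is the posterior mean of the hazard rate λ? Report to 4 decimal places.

0.3524

With a Gamma(shape α, rate β) prior on the exponential rate λ, the posterior after n observations with total T = Σxᵢ is Gamma(α+n, β+T).
Sum of observations T = 23.8 hours; n = 5.
Posterior: Gamma(9.8+5, 18.2+23.8) = Gamma(14.8, 42.0).
Posterior mean of λ = α/β = 14.8/42.0 = 0.3524.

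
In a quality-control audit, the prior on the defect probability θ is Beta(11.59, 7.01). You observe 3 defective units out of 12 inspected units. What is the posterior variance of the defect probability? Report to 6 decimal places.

0.007894

The Beta prior is conjugate to a Binomial/Bernoulli likelihood; the update adds successes to α and failures to β.
Posterior: Beta(α+k, β+n−k) = Beta(11.59+3, 7.01+9) = Beta(14.59, 16.01).
Var = αβ/((α+β)²(α+β+1)) = 14.59·16.01/(30.60²·31.60) = 0.007894.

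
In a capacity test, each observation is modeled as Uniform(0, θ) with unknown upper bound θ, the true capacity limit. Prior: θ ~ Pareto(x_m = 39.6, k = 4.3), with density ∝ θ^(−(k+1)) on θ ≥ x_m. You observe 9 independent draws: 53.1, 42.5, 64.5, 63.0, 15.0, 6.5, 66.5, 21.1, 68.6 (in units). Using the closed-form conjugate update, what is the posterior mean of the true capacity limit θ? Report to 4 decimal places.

74.1772

A Pareto(scale x_m, shape k) prior on the upper bound θ of Uniform(0, θ) is conjugate: posterior is Pareto(max(x_m, max xᵢ), k + n).
Sample maximum = 68.6; prior scale x_m = 39.6 → posterior scale = max = 68.6.
Posterior shape = 4.3 + 9 = 13.3.
E[θ|data] = k·x_m/(k−1) = 13.3·68.6/12.3 = 74.1772.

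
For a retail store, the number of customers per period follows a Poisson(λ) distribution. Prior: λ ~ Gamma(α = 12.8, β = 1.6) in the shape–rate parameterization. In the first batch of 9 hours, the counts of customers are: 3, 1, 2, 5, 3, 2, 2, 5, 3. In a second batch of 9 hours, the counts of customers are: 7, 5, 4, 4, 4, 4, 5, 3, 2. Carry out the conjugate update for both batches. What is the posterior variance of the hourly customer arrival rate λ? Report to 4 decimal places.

With a Gamma(shape α, rate β) prior, the Poisson likelihood is conjugate: the posterior is Gamma(α + ΣXᵢ, β + n).
Batch 1: sum of counts S = 26 over n = 9 hours.
After batch 1: Gamma(α+S, β+n) = Gamma(12.8+26, 1.6+9) = Gamma(38.8, 10.6).
Batch 2: sum of counts S = 38 over n = 9 hours.
After batch 2: Gamma(α+S, β+n) = Gamma(38.8+38, 10.6+9) = Gamma(76.8, 19.6).
Var = α/β² = 76.8/19.6² = 0.1999.

0.1999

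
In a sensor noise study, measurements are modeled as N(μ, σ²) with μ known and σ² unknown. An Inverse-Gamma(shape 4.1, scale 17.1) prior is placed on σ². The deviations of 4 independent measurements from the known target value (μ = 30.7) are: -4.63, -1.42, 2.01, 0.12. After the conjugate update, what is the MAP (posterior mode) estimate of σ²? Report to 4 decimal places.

4.3456

With known mean μ and an Inverse-Gamma(α, β) prior on σ², the Normal likelihood is conjugate: posterior is Inv-Gamma(α + n/2, β + Σ(xᵢ−μ)²/2).
Σ(xᵢ−μ)² = (-4.63)² + (-1.42)² + (2.01)² + (0.12)² = 27.5078.
Posterior: Inv-Gamma(4.1 + 4/2, 17.1 + 27.5078/2) = Inv-Gamma(6.10, 30.85390).
Mode = β/(α+1) = 30.85390/7.10 = 4.3456.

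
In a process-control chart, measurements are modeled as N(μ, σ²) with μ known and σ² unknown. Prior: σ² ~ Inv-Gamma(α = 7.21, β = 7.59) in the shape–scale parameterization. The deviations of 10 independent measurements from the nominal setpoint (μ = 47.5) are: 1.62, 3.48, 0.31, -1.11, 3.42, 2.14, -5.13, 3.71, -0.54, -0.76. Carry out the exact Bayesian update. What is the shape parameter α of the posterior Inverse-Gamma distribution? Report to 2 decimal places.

With known mean μ and an Inverse-Gamma(α, β) prior on σ², the Normal likelihood is conjugate: posterior is Inv-Gamma(α + n/2, β + Σ(xᵢ−μ)²/2).
Σ(xᵢ−μ)² = (1.62)² + (3.48)² + (0.31)² + (-1.11)² + (3.42)² + (2.14)² + (-5.13)² + (3.71)² + (-0.54)² + (-0.76)² = 73.2892.
Posterior: Inv-Gamma(7.21 + 10/2, 7.59 + 73.2892/2) = Inv-Gamma(12.21, 44.23460).
Posterior α = 12.21.

12.21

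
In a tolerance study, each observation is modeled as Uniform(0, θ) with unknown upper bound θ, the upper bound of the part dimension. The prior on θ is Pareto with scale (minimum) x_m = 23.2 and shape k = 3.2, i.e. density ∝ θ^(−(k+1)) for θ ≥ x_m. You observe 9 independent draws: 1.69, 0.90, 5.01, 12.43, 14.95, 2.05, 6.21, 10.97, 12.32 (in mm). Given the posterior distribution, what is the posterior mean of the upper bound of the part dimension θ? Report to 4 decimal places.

25.2714

A Pareto(scale x_m, shape k) prior on the upper bound θ of Uniform(0, θ) is conjugate: posterior is Pareto(max(x_m, max xᵢ), k + n).
Sample maximum = 14.95; prior scale x_m = 23.2 → posterior scale = max = 23.20.
Posterior shape = 3.2 + 9 = 12.2.
E[θ|data] = k·x_m/(k−1) = 12.2·23.20/11.2 = 25.2714.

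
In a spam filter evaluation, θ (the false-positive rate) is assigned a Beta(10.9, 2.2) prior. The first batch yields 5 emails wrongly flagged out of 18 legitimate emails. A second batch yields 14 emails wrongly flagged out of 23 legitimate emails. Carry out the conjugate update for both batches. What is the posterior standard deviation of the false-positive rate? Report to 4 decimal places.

The Beta prior is conjugate to a Binomial/Bernoulli likelihood; the update adds successes to α and failures to β.
After batch 1: Beta(10.9+5, 2.2+13) = Beta(15.9, 15.2).
After batch 2: Beta(15.9+14, 15.2+9) = Beta(29.9, 24.2).
Var = αβ/((α+β)²(α+β+1)) = 29.9·24.2/(54.1²·55.1) = 0.00448684; SD = √0.00448684 = 0.0670.

0.0670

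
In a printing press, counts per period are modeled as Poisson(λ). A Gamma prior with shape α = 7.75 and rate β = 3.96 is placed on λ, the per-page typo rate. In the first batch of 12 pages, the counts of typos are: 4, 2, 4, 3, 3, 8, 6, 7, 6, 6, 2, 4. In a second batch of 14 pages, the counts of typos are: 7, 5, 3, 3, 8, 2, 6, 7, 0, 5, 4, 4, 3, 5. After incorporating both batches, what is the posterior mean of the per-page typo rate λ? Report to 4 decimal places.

With a Gamma(shape α, rate β) prior, the Poisson likelihood is conjugate: the posterior is Gamma(α + ΣXᵢ, β + n).
Batch 1: sum of counts S = 55 over n = 12 pages.
After batch 1: Gamma(α+S, β+n) = Gamma(7.75+55, 3.96+12) = Gamma(62.75, 15.96).
Batch 2: sum of counts S = 62 over n = 14 pages.
After batch 2: Gamma(α+S, β+n) = Gamma(62.75+62, 15.96+14) = Gamma(124.75, 29.96).
Posterior mean = α/β = 124.75/29.96 = 4.1639.

4.1639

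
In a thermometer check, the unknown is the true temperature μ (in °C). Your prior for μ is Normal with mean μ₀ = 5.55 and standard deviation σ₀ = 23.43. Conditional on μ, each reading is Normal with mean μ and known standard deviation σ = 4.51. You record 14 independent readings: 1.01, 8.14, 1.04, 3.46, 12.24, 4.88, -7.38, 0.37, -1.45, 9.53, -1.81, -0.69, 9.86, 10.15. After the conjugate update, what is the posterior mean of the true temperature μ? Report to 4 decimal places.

For Normal data with known variance σ², a Normal(μ₀, σ₀²) prior on μ is conjugate. Posterior precision = 1/σ₀² + n/σ²; posterior mean is the precision-weighted average of μ₀ and x̄.
Σxᵢ = 1.01 + 8.14 + 1.04 + 3.46 + 12.24 + 4.88 + (-7.38) + 0.37 + (-1.45) + 9.53 + (-1.81) + (-0.69) + 9.86 + 10.15 = 49.35, so n·x̄ = 49.35.
σ₀² = 23.43² = 548.9649, σ² = 4.51² = 20.3401; σ² + n·σ₀² = 20.3401 + 14·548.9649 = 7705.8487.
Posterior mean = (μ₀/σ₀² + n·x̄/σ²)/(1/σ₀² + n/σ²) = (σ²·μ₀ + σ₀²·n·x̄)/(σ² + n·σ₀²) = (20.3401·5.55 + 548.9649·49.35)/7705.8487 = 27204.30537/7705.8487 = 3.5303.

3.5303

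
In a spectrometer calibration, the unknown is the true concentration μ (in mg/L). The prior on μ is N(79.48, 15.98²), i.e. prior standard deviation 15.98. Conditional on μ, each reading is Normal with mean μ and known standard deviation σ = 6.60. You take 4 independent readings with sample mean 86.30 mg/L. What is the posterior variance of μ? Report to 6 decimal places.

For Normal data with known variance σ², a Normal(μ₀, σ₀²) prior on μ is conjugate. Posterior precision = 1/σ₀² + n/σ²; posterior mean is the precision-weighted average of μ₀ and x̄.
σ₀² = 15.98² = 255.3604, σ² = 6.60² = 43.56; σ² + n·σ₀² = 43.56 + 4·255.3604 = 1065.0016.
Posterior precision = 1/σ₀² + n/σ² = 1/255.3604 + 4/43.56 = (σ² + n·σ₀²)/(σ₀²σ²) = 1065.0016/(255.3604·43.56); posterior variance σₙ² = σ₀²σ²/(σ² + n·σ₀²) = 255.3604·43.56/1065.0016 = 10.444584.

10.444584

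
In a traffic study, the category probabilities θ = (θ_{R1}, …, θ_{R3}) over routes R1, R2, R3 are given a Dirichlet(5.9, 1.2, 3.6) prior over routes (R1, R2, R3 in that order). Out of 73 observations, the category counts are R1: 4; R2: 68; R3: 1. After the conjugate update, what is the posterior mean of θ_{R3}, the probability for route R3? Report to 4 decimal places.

The Dirichlet prior is conjugate to the Multinomial likelihood: each posterior αⱼ = prior αⱼ + observed count nⱼ.
Posterior concentration: (9.9, 69.2, 4.6), total = 83.7.
E[θ_{R3}|data] = α_{R3}/Σα = 4.6/83.7 = 0.0550.

0.0550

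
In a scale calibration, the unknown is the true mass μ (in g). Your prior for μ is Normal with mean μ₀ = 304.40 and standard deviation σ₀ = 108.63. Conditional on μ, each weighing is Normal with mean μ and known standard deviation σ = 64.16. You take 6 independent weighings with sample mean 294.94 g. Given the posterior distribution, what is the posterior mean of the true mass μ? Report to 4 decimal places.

For Normal data with known variance σ², a Normal(μ₀, σ₀²) prior on μ is conjugate. Posterior precision = 1/σ₀² + n/σ²; posterior mean is the precision-weighted average of μ₀ and x̄.
n·x̄ = 6·294.94 = 1769.64.
σ₀² = 108.63² = 11800.4769, σ² = 64.16² = 4116.5056; σ² + n·σ₀² = 4116.5056 + 6·11800.4769 = 74919.367.
Posterior mean = (μ₀/σ₀² + n·x̄/σ²)/(1/σ₀² + n/σ²) = (σ²·μ₀ + σ₀²·n·x̄)/(σ² + n·σ₀²) = (4116.5056·304.40 + 11800.4769·1769.64)/74919.367 = 22135660.245956/74919.367 = 295.4598.

295.4598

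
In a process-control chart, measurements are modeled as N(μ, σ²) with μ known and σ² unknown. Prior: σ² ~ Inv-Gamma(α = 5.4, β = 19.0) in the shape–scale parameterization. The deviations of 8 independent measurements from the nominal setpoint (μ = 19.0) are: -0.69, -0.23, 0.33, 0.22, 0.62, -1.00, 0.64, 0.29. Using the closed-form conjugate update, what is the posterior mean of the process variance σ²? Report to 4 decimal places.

2.4145

With known mean μ and an Inverse-Gamma(α, β) prior on σ², the Normal likelihood is conjugate: posterior is Inv-Gamma(α + n/2, β + Σ(xᵢ−μ)²/2).
Σ(xᵢ−μ)² = (-0.69)² + (-0.23)² + (0.33)² + (0.22)² + (0.62)² + (-1.00)² + (0.64)² + (0.29)² = 2.5644.
Posterior: Inv-Gamma(5.4 + 8/2, 19.0 + 2.5644/2) = Inv-Gamma(9.40, 20.28220).
E[σ²|data] = β/(α−1) = 20.28220/8.40 = 2.4145.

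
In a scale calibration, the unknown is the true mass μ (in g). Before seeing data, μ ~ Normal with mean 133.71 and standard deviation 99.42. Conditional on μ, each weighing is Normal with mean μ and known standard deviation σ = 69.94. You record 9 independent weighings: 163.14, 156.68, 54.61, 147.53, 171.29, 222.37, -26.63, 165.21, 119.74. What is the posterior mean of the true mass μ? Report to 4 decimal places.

130.6083

For Normal data with known variance σ², a Normal(μ₀, σ₀²) prior on μ is conjugate. Posterior precision = 1/σ₀² + n/σ²; posterior mean is the precision-weighted average of μ₀ and x̄.
Σxᵢ = 163.14 + 156.68 + 54.61 + 147.53 + 171.29 + 222.37 + (-26.63) + 165.21 + 119.74 = 1173.94, so n·x̄ = 1173.94.
σ₀² = 99.42² = 9884.3364, σ² = 69.94² = 4891.6036; σ² + n·σ₀² = 4891.6036 + 9·9884.3364 = 93850.6312.
Posterior mean = (μ₀/σ₀² + n·x̄/σ²)/(1/σ₀² + n/σ²) = (σ²·μ₀ + σ₀²·n·x̄)/(σ² + n·σ₀²) = (4891.6036·133.71 + 9884.3364·1173.94)/93850.6312 = 12257674.190772/93850.6312 = 130.6083.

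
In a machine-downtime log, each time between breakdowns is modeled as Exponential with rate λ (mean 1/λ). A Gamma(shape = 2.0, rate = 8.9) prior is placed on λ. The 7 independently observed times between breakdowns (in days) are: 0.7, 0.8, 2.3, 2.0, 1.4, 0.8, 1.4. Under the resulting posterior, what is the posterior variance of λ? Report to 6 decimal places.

With a Gamma(shape α, rate β) prior on the exponential rate λ, the posterior after n observations with total T = Σxᵢ is Gamma(α+n, β+T).
Sum of observations T = 9.4 days; n = 7.
Posterior: Gamma(2.0+7, 8.9+9.4) = Gamma(9.0, 18.3).
Var = α/β² = 0.026874.

0.026874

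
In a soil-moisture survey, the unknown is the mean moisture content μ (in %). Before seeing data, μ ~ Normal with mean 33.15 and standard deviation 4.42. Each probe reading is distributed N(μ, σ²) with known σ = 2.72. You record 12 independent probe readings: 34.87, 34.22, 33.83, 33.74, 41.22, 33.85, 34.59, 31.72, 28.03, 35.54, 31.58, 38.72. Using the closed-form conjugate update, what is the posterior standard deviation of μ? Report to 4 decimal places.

0.7731

For Normal data with known variance σ², a Normal(μ₀, σ₀²) prior on μ is conjugate. Posterior precision = 1/σ₀² + n/σ²; posterior mean is the precision-weighted average of μ₀ and x̄.
σ₀² = 4.42² = 19.5364, σ² = 2.72² = 7.3984; σ² + n·σ₀² = 7.3984 + 12·19.5364 = 241.8352.
Posterior precision = 1/σ₀² + n/σ² = 1/19.5364 + 12/7.3984 = (σ² + n·σ₀²)/(σ₀²σ²) = 241.8352/(19.5364·7.3984); posterior variance σₙ² = σ₀²σ²/(σ² + n·σ₀²) = 19.5364·7.3984/241.8352 = 0.597672.
Posterior SD = √σₙ² = √(19.5364·7.3984/241.8352) = 0.7731.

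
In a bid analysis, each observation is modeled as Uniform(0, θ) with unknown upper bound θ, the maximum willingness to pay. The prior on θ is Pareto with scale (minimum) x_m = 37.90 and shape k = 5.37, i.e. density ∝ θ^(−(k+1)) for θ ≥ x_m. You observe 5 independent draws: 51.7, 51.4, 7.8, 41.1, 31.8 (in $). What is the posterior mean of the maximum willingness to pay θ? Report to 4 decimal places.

A Pareto(scale x_m, shape k) prior on the upper bound θ of Uniform(0, θ) is conjugate: posterior is Pareto(max(x_m, max xᵢ), k + n).
Sample maximum = 51.7; prior scale x_m = 37.90 → posterior scale = max = 51.70.
Posterior shape = 5.37 + 5 = 10.37.
E[θ|data] = k·x_m/(k−1) = 10.37·51.70/9.37 = 57.2176.

57.2176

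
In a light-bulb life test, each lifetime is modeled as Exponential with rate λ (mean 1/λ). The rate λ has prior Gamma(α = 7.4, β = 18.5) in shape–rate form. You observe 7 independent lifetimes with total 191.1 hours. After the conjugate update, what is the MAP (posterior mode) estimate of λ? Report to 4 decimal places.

With a Gamma(shape α, rate β) prior on the exponential rate λ, the posterior after n observations with total T = Σxᵢ is Gamma(α+n, β+T).
Posterior: Gamma(7.4+7, 18.5+191.1) = Gamma(14.4, 209.6).
Mode = (α−1)/β = 0.0639.

0.0639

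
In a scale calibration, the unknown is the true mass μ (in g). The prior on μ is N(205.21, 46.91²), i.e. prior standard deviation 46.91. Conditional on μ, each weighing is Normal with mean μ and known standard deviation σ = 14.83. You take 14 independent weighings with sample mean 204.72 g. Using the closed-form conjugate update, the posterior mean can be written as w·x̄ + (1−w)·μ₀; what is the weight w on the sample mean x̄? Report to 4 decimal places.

0.9929

For Normal data with known variance σ², a Normal(μ₀, σ₀²) prior on μ is conjugate. Posterior precision = 1/σ₀² + n/σ²; posterior mean is the precision-weighted average of μ₀ and x̄.
σ₀² = 46.91² = 2200.5481, σ² = 14.83² = 219.9289. Prior precision 1/σ₀² = 1/2200.5481; data precision n/σ² = 14/219.9289.
w = (n/σ²)/(1/σ₀² + n/σ²) = n·σ₀²/(σ² + n·σ₀²) = 14·2200.5481/(219.9289 + 14·2200.5481) = 30807.6734/31027.6023 = 0.9929.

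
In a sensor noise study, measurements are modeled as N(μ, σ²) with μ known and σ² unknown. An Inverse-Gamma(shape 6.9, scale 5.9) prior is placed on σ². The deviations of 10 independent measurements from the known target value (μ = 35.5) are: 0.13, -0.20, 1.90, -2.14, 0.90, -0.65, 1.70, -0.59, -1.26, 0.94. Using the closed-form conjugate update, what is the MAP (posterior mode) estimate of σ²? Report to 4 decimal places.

With known mean μ and an Inverse-Gamma(α, β) prior on σ², the Normal likelihood is conjugate: posterior is Inv-Gamma(α + n/2, β + Σ(xᵢ−μ)²/2).
Σ(xᵢ−μ)² = (0.13)² + (-0.20)² + (1.90)² + (-2.14)² + (0.90)² + (-0.65)² + (1.70)² + (-0.59)² + (-1.26)² + (0.94)² = 15.1883.
Posterior: Inv-Gamma(6.9 + 10/2, 5.9 + 15.1883/2) = Inv-Gamma(11.90, 13.49415).
Mode = β/(α+1) = 13.49415/12.90 = 1.0461.

1.0461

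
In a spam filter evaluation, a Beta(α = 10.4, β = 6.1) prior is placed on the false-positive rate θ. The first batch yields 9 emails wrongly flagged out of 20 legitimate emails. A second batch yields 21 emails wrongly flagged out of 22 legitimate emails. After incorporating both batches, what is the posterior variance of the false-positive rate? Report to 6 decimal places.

The Beta prior is conjugate to a Binomial/Bernoulli likelihood; the update adds successes to α and failures to β.
After batch 1: Beta(10.4+9, 6.1+11) = Beta(19.4, 17.1).
After batch 2: Beta(19.4+21, 17.1+1) = Beta(40.4, 18.1).
Var = αβ/((α+β)²(α+β+1)) = 40.4·18.1/(58.5²·59.5) = 0.003591.

0.003591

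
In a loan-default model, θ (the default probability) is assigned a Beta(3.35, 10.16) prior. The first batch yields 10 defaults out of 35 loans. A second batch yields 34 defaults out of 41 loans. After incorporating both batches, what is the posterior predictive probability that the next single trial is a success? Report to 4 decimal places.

The Beta prior is conjugate to a Binomial/Bernoulli likelihood; the update adds successes to α and failures to β.
After batch 1: Beta(3.35+10, 10.16+25) = Beta(13.35, 35.16).
After batch 2: Beta(13.35+34, 35.16+7) = Beta(47.35, 42.16).
For a single future Bernoulli trial, P(success | data) = α/(α+β) = 0.5290.

0.5290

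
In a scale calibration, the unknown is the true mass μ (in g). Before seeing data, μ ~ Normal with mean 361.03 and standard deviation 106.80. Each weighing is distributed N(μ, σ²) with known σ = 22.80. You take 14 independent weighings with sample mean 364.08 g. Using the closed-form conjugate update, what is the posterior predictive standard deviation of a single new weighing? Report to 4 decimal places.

For Normal data with known variance σ², a Normal(μ₀, σ₀²) prior on μ is conjugate. Posterior precision = 1/σ₀² + n/σ²; posterior mean is the precision-weighted average of μ₀ and x̄.
σ₀² = 106.80² = 11406.24, σ² = 22.80² = 519.84; σ² + n·σ₀² = 519.84 + 14·11406.24 = 160207.2.
Posterior precision = 1/σ₀² + n/σ² = 1/11406.24 + 14/519.84 = (σ² + n·σ₀²)/(σ₀²σ²) = 160207.2/(11406.24·519.84); posterior variance σₙ² = σ₀²σ²/(σ² + n·σ₀²) = 11406.24·519.84/160207.2 = 37.010945.
Predictive variance for one new observation = σₙ² + σ² = 11406.24·519.84/160207.2 + 519.84 = σ²·(σ₀² + 160207.2)/160207.2 = 519.84·171613.44/160207.2 = 556.850945; SD = √(519.84·171613.44/160207.2) = 23.5977.

23.5977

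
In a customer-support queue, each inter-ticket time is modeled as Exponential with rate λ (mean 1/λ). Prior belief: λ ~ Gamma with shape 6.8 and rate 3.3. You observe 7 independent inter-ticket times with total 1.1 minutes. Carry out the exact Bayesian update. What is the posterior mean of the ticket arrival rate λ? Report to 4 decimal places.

With a Gamma(shape α, rate β) prior on the exponential rate λ, the posterior after n observations with total T = Σxᵢ is Gamma(α+n, β+T).
Posterior: Gamma(6.8+7, 3.3+1.1) = Gamma(13.8, 4.4).
Posterior mean of λ = α/β = 13.8/4.4 = 3.1364.

3.1364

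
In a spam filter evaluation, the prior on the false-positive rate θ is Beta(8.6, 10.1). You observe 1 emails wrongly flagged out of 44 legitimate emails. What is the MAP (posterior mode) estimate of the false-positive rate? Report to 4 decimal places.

The Beta prior is conjugate to a Binomial/Bernoulli likelihood; the update adds successes to α and failures to β.
Posterior: Beta(α+k, β+n−k) = Beta(8.6+1, 10.1+43) = Beta(9.6, 53.1).
Mode of Beta(a,b) for a,b>1 is (a−1)/(a+b−2) = 8.6/60.7 = 0.1417.

0.1417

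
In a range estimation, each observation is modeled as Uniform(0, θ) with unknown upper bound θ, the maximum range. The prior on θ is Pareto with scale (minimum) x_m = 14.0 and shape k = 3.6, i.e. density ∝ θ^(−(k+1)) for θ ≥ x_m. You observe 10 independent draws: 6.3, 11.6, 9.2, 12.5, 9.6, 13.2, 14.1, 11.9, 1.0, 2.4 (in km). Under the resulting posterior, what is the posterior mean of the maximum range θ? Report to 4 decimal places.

15.2190

A Pareto(scale x_m, shape k) prior on the upper bound θ of Uniform(0, θ) is conjugate: posterior is Pareto(max(x_m, max xᵢ), k + n).
Sample maximum = 14.1; prior scale x_m = 14.0 → posterior scale = max = 14.1.
Posterior shape = 3.6 + 10 = 13.6.
E[θ|data] = k·x_m/(k−1) = 13.6·14.1/12.6 = 15.2190.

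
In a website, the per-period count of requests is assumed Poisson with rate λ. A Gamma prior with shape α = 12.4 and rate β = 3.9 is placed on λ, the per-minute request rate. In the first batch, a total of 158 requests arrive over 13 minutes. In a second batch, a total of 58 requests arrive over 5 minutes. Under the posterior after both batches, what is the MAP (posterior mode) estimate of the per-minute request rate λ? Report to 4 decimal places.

With a Gamma(shape α, rate β) prior, the Poisson likelihood is conjugate: the posterior is Gamma(α + ΣXᵢ, β + n).
After batch 1: Gamma(α+S, β+n) = Gamma(12.4+158, 3.9+13) = Gamma(170.4, 16.9).
After batch 2: Gamma(α+S, β+n) = Gamma(170.4+58, 16.9+5) = Gamma(228.4, 21.9).
Mode of Gamma(α,β) for α≥1 is (α−1)/β = 227.4/21.9 = 10.3836.

10.3836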